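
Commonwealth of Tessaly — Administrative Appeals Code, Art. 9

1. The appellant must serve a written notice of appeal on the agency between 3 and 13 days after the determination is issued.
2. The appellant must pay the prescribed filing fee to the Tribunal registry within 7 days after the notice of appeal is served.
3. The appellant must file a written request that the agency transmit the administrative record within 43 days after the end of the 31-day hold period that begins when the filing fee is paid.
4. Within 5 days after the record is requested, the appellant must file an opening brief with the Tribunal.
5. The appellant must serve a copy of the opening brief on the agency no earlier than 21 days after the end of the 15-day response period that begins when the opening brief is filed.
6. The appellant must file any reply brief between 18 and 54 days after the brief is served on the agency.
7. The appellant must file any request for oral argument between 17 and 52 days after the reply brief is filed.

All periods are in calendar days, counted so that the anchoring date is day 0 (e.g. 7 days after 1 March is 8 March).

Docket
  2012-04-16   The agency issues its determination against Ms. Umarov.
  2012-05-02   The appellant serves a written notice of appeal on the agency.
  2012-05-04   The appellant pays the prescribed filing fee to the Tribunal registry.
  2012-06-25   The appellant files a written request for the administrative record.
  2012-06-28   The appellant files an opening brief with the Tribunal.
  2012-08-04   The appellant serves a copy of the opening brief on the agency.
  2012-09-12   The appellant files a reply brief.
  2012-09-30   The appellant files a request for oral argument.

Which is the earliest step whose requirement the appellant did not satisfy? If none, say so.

Step 1: the window is 3–13 days after 2012-04-16 (when the determination is issued), so 2012-04-19 through 2012-04-29; 2012-05-02 is 3 days past the end of the window.
The procedure was therefore not followed at step 1.

Step 1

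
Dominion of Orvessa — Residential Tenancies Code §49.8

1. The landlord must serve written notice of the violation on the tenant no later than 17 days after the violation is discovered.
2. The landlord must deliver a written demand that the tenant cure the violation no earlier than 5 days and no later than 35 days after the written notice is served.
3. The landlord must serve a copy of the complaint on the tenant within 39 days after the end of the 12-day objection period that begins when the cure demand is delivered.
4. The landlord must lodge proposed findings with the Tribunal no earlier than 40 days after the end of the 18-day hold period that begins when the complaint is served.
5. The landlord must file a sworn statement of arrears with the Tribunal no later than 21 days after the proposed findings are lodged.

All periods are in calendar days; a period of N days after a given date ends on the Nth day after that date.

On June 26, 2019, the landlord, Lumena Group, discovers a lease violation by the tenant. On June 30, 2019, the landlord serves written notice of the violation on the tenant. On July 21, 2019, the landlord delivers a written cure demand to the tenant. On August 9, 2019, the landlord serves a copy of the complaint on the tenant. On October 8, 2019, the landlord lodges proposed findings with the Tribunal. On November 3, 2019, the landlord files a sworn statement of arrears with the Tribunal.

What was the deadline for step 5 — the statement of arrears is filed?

Step 5 runs from October 8, 2019, when the proposed findings are lodged. 21 days after October 8, 2019 is October 29, 2019.

October 29, 2019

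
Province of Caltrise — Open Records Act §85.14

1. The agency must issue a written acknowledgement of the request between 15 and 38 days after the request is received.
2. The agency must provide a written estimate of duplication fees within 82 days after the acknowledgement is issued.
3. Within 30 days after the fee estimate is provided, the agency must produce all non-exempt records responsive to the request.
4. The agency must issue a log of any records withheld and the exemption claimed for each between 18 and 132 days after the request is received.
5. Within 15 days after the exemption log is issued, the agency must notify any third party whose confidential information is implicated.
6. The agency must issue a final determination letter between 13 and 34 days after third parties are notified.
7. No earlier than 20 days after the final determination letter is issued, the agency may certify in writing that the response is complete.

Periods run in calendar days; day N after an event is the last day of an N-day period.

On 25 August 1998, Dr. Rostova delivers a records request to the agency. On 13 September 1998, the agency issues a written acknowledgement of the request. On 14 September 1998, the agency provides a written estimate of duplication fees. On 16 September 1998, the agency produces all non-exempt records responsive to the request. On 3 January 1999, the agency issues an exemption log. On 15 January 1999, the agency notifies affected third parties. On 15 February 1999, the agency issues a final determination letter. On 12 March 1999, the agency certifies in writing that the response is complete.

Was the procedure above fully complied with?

Step 1: the window is 15–38 days after 25 August 1998 (when the request is received), so 9 September 1998 through 2 October 1998; done 13 September 1998 — within the window.
Step 2: 82 days after 13 September 1998 (when the acknowledgement is issued) is 4 December 1998; done 14 September 1998 — timely.
Step 3: 30 days after 14 September 1998 (when the fee estimate is provided) is 14 October 1998; done 16 September 1998 — timely.
Step 4: the window is 18–132 days after 25 August 1998 (when the request is received), so 12 September 1998 through 4 January 1999; 3 January 1999 falls inside that range.
Step 5: 15 days after 3 January 1999 (when the exemption log is issued) is 18 January 1999; completed 15 January 1999, before the deadline.
Step 6: the window is 13–34 days after 15 January 1999 (when third parties are notified), so 28 January 1999 through 18 February 1999; done 15 February 1999 — within the window.
Step 7: the earliest permitted date is 20 days after 15 February 1999 (when the final determination letter is issued), i.e. 7 March 1999; done 12 March 1999 — permitted.

Yes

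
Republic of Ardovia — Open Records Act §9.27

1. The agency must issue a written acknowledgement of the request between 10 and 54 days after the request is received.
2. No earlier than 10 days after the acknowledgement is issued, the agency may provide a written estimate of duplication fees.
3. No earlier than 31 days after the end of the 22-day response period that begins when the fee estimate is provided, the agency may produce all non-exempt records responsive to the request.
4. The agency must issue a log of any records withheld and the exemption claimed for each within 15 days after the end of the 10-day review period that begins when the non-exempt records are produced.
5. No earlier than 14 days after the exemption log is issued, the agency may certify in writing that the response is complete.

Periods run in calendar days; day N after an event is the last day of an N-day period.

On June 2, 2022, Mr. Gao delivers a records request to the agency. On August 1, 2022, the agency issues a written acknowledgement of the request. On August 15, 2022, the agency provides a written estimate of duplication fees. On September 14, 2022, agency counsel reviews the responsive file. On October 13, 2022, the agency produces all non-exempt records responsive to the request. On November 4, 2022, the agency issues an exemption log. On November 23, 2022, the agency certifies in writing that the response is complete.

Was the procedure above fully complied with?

No

(1) the permitted window runs from June 2, 2022 + 10 = June 12, 2022 to June 2, 2022 + 54 = July 26, 2022; done August 1, 2022 — 6 days after the window closed.
That is the first point of non-compliance.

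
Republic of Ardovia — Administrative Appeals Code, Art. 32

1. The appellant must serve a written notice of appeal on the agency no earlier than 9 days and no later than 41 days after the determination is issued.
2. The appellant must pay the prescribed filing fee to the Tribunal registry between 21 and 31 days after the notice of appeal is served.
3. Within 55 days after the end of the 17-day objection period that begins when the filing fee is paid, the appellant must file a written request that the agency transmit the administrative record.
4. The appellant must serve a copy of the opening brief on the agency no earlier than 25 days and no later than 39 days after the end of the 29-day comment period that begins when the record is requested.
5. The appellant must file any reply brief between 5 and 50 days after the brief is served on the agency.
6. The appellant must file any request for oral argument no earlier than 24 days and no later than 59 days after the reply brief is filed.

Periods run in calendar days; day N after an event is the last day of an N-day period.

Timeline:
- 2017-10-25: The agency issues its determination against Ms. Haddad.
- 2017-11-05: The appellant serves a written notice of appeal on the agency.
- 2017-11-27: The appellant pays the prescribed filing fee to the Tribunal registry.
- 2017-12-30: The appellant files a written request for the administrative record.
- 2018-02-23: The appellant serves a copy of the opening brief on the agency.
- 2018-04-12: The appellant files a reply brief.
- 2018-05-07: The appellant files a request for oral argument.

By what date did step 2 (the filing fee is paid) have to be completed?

Step 2 runs from 2017-11-05, when the notice of appeal is served. The window is 21–31 days after 2017-11-05; it closes on 2017-12-06.

2017-12-06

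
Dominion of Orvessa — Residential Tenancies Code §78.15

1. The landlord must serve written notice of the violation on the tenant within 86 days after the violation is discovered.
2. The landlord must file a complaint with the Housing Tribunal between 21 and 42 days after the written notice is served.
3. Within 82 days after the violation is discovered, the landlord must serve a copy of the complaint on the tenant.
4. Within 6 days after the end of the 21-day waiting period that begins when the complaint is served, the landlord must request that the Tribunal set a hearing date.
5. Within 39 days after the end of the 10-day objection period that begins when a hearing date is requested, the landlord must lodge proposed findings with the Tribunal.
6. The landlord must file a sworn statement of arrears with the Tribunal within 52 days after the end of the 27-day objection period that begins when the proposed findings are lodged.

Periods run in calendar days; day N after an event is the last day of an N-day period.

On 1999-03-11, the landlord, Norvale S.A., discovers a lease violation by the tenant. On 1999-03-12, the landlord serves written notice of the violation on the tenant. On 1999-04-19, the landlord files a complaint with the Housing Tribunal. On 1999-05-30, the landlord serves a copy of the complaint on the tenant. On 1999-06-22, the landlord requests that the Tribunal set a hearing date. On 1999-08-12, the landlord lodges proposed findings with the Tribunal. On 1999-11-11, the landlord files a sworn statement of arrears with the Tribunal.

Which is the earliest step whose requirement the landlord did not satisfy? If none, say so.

Step 5

(1) due by 1999-03-11 + 86 days = 1999-06-05; completed 1999-03-12, before the deadline.
(2) the permitted window runs from 1999-03-12 + 21 = 1999-04-02 to 1999-03-12 + 42 = 1999-04-23; done 1999-04-19, which is between those dates.
(3) due by 1999-03-11 + 82 days = 1999-06-01; completed 1999-05-30, before the deadline.
(4) due by 1999-06-20 + 6 days = 1999-06-26; completed 1999-06-22, before the deadline.
(5) due by 1999-07-02 + 39 days = 1999-08-10; done 1999-08-12 — 2 days late.
No need to go further; step 5 was not satisfied.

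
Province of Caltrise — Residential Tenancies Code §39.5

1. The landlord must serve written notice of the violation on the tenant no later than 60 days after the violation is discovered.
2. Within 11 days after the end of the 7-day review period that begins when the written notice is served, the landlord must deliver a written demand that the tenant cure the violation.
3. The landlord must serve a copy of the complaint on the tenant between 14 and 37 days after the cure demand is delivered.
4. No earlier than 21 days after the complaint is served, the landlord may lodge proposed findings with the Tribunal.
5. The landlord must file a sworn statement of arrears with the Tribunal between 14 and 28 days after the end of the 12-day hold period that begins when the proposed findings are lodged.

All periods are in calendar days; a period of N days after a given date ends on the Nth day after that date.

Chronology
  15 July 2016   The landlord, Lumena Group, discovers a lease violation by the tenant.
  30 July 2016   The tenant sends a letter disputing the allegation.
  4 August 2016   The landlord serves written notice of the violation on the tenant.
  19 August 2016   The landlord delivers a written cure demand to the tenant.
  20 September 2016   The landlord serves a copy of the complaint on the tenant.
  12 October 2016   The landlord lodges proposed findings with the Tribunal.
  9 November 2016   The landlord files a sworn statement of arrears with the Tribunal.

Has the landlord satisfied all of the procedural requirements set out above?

Step 1: 60 days after 15 July 2016 (when the violation is discovered) is 13 September 2016; done 4 August 2016 — timely.
Step 2: 11 days after 11 August 2016 (end of the 7-day review period, which began when the written notice is served on 4 August 2016) is 22 August 2016; 19 August 2016 is within that limit.
Step 3: the window is 14–37 days after 19 August 2016 (when the cure demand is delivered), so 2 September 2016 through 25 September 2016; 20 September 2016 falls inside that range.
Step 4: the earliest permitted date is 21 days after 20 September 2016 (when the complaint is served), i.e. 11 October 2016; done 12 October 2016, after the minimum wait.
Step 5: the window is 14–28 days after 24 October 2016 (end of the 12-day hold period, which began when the proposed findings are lodged on 12 October 2016), so 7 November 2016 through 21 November 2016; done 9 November 2016, which is between those dates.

Yes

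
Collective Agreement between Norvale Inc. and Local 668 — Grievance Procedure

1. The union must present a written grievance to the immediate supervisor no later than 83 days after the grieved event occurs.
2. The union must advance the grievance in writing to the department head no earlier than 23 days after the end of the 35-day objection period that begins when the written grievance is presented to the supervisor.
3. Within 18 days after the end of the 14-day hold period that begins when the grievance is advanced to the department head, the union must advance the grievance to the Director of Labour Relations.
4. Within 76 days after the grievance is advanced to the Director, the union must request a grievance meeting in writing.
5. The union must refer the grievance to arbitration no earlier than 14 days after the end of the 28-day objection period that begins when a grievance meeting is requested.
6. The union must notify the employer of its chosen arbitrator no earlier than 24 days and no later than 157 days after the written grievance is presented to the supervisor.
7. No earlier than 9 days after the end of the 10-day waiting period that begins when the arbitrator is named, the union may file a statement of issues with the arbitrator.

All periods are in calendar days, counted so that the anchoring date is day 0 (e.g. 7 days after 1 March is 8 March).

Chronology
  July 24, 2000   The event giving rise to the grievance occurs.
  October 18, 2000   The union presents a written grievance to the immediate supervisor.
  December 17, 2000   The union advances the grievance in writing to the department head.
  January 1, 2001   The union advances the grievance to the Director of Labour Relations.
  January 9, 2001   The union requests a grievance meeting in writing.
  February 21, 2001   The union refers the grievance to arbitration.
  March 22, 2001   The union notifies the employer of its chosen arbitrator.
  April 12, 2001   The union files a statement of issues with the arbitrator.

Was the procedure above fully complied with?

Step 1: 83 days after July 24, 2000 (when the grieved event occurs) is October 15, 2000; not done until October 18, 2000, 3 days after the deadline.

No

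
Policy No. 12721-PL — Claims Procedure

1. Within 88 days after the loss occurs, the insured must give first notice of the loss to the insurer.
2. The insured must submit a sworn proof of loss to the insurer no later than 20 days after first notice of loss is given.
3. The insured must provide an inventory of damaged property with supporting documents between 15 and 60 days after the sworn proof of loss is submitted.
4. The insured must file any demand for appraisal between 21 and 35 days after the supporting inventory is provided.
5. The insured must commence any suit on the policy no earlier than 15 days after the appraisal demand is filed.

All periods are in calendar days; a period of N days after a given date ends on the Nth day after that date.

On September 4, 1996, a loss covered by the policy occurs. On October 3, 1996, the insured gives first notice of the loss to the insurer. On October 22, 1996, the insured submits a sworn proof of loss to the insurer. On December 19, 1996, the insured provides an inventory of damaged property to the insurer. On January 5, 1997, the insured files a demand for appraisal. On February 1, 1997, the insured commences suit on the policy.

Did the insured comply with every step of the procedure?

Step 1: 88 days after September 4, 1996 (when the loss occurs) is December 1, 1996; completed October 3, 1996, before the deadline.
Step 2: 20 days after October 3, 1996 (when first notice of loss is given) is October 23, 1996; October 22, 1996 is within that limit.
Step 3: the window is 15–60 days after October 22, 1996 (when the sworn proof of loss is submitted), so November 6, 1996 through December 21, 1996; December 19, 1996 falls inside that range.
Step 4: the window is 21–35 days after December 19, 1996 (when the supporting inventory is provided), so January 9, 1997 through January 23, 1997; January 5, 1997 is 4 days too early.
No need to go further; step 4 was not satisfied.

No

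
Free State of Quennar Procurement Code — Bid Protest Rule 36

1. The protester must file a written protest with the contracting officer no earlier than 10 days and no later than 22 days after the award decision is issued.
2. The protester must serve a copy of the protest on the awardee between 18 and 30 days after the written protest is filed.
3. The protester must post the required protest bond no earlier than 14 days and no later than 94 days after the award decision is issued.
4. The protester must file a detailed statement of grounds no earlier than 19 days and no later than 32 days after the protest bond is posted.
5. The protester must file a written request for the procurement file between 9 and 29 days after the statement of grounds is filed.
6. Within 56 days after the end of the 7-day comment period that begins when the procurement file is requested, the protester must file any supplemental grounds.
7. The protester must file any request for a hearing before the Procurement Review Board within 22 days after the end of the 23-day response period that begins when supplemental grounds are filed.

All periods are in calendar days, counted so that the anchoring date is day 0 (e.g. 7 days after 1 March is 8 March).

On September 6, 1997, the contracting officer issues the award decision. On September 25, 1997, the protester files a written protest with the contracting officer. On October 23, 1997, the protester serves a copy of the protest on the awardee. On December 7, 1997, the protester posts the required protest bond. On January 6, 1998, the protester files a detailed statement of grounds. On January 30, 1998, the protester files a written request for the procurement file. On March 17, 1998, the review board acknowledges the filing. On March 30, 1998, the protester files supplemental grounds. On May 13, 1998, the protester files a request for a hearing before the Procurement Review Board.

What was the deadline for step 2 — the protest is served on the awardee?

Step 2 runs from September 25, 1997, when the written protest is filed. The window is 18–30 days after September 25, 1997; it closes on October 25, 1997.

October 25, 1997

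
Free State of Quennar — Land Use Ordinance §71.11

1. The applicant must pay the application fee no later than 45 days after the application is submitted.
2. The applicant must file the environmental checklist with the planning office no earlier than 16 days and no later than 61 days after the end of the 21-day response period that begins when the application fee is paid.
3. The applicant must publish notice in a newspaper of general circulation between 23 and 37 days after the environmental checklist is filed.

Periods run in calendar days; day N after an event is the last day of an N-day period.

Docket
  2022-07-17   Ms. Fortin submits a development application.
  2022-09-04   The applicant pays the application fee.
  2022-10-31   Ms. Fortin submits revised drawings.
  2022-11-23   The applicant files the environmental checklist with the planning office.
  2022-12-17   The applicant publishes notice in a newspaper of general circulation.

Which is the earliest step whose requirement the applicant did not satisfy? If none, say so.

Step 1 — counting 45 days from 2022-07-17 (when the application is submitted) gives a deadline of 2022-08-31; 2022-09-04 misses that deadline by 4 days.

Step 1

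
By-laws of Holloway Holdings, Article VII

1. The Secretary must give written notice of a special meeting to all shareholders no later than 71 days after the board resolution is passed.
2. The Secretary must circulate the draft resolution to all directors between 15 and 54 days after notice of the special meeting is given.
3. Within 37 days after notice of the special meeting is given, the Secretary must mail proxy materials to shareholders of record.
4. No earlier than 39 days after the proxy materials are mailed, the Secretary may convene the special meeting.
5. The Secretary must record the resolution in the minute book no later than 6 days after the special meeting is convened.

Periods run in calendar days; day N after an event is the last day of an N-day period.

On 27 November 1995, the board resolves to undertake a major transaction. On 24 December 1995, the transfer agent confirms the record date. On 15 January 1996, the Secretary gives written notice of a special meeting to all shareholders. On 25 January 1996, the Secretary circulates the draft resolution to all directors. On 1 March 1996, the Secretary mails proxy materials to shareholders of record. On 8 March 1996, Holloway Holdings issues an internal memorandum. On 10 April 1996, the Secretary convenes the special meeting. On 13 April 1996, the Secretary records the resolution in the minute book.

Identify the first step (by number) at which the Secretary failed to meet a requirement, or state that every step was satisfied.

Step 1 — counting 71 days from 27 November 1995 (when the board resolution is passed) gives a deadline of 6 February 1996; completed 15 January 1996, before the deadline.
Step 2 — 15 and 54 days from 15 January 1996 (when notice of the special meeting is given) are 30 January 1996 and 9 March 1996 respectively; 25 January 1996 is 5 days too early.

Step 2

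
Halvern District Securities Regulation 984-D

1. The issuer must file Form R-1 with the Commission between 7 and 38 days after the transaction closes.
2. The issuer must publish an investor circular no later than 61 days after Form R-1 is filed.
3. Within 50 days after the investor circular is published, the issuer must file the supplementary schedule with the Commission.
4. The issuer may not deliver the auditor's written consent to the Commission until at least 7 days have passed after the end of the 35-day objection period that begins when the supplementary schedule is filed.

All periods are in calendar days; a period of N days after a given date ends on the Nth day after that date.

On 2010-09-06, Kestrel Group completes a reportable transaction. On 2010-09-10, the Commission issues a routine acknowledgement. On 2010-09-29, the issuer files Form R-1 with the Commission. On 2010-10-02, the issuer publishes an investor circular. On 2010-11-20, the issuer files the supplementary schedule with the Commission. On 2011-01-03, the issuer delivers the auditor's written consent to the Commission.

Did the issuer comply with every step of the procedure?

Yes

(1) the permitted window runs from 2010-09-06 + 7 = 2010-09-13 to 2010-09-06 + 38 = 2010-10-14; done 2010-09-29, which is between those dates.
(2) due by 2010-09-29 + 61 days = 2010-11-29; 2010-10-02 is within that limit.
(3) due by 2010-10-02 + 50 days = 2010-11-21; 2010-11-20 is within that limit.
(4) permitted from 2010-12-25 + 7 days = 2011-01-01 onward; 2011-01-03 is on or after that date.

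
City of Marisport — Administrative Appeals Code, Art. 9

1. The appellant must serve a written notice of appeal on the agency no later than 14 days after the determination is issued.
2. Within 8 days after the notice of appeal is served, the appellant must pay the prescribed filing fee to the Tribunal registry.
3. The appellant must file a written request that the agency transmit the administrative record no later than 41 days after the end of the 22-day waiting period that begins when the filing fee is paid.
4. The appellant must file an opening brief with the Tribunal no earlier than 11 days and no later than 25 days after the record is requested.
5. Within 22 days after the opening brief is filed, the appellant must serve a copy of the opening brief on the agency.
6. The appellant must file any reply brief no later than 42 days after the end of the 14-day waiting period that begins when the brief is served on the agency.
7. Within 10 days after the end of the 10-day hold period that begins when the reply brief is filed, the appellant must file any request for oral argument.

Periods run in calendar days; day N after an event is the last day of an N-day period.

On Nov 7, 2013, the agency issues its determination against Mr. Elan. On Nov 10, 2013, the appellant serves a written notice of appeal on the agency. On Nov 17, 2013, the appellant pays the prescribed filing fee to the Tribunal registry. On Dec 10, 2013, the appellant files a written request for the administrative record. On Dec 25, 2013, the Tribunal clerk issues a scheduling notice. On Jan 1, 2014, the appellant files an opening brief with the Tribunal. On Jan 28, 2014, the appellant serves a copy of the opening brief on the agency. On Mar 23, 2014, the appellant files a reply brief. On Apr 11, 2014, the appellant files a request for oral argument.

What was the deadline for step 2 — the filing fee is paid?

Nov 18, 2013

Step 2 runs from Nov 10, 2013, when the notice of appeal is served. 8 days after Nov 10, 2013 is Nov 18, 2013.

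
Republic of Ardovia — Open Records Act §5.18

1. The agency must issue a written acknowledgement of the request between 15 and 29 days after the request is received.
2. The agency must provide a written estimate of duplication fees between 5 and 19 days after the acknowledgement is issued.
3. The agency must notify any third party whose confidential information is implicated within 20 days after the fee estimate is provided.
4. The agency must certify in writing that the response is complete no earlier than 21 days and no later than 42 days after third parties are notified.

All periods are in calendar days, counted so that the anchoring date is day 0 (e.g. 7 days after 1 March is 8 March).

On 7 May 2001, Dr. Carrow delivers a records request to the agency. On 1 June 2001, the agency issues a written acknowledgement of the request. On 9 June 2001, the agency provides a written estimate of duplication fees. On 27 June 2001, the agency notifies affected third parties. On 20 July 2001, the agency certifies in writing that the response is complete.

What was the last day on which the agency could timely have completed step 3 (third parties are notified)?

Step 3 runs from 9 June 2001, when the fee estimate is provided. 20 days after 9 June 2001 is 29 June 2001.

29 June 2001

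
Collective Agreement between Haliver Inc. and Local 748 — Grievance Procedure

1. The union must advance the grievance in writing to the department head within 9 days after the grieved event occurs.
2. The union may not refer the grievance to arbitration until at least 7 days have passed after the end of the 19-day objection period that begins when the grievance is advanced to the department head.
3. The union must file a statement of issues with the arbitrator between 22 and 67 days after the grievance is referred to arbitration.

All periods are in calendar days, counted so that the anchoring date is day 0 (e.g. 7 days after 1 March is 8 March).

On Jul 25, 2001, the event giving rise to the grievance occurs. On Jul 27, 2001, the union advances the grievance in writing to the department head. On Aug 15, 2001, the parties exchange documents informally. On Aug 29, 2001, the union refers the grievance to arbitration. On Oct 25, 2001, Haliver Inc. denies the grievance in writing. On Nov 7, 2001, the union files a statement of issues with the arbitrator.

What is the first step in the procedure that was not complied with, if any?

Step 1: 9 days after Jul 25, 2001 (when the grieved event occurs) is Aug 3, 2001; Jul 27, 2001 is within that limit.
Step 2: the earliest permitted date is 7 days after Aug 15, 2001 (end of the 19-day objection period, which began when the grievance is advanced to the department head on Jul 27, 2001), i.e. Aug 22, 2001; Aug 29, 2001 is on or after that date.
Step 3: the window is 22–67 days after Aug 29, 2001 (when the grievance is referred to arbitration), so Sep 20, 2001 through Nov 4, 2001; done Nov 7, 2001 — 3 days after the window closed.

Step 3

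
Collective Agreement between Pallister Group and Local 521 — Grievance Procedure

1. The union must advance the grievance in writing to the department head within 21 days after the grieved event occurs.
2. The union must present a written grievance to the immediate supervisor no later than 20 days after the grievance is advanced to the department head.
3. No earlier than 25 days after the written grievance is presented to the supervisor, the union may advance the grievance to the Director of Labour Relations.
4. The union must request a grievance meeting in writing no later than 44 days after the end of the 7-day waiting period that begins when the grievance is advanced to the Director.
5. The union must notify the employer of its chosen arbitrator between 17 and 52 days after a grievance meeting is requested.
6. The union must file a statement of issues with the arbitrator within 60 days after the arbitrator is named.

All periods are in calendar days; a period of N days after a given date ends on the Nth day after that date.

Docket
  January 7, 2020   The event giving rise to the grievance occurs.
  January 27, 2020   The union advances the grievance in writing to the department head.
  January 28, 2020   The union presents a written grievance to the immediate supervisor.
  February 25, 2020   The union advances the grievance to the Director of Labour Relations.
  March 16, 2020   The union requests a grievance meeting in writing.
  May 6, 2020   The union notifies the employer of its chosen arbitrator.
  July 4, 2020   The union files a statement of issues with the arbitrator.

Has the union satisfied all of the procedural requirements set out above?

Yes

Step 1 — counting 21 days from January 7, 2020 (when the grieved event occurs) gives a deadline of January 28, 2020; completed January 27, 2020, before the deadline.
Step 2 — counting 20 days from January 27, 2020 (when the grievance is advanced to the department head) gives a deadline of February 16, 2020; January 28, 2020 is within that limit.
Step 3 — must wait 25 days from January 28, 2020 (when the written grievance is presented to the supervisor), so not before February 22, 2020; February 25, 2020 is on or after that date.
Step 4 — counting 44 days from March 3, 2020 (end of the 7-day waiting period, which began when the grievance is advanced to the Director on February 25, 2020) gives a deadline of April 16, 2020; completed March 16, 2020, before the deadline.
Step 5 — 17 and 52 days from March 16, 2020 (when a grievance meeting is requested) are April 2, 2020 and May 7, 2020 respectively; May 6, 2020 falls inside that range.
Step 6 — counting 60 days from May 6, 2020 (when the arbitrator is named) gives a deadline of July 5, 2020; done July 4, 2020 — timely.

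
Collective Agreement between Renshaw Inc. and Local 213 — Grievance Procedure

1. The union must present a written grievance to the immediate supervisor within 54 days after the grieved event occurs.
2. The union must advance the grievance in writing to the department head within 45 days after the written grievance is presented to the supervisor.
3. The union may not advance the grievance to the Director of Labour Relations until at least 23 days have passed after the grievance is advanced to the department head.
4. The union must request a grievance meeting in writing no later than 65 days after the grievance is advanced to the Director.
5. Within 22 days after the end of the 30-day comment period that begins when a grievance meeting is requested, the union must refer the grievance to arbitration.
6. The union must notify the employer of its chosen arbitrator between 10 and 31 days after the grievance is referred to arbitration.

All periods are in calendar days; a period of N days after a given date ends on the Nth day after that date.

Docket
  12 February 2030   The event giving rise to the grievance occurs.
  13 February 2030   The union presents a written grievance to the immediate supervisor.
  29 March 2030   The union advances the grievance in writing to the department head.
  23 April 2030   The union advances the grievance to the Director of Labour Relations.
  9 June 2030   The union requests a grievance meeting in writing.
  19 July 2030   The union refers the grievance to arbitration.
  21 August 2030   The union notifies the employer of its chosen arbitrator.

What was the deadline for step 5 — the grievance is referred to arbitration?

A grievance meeting is requested on 9 June 2030; the 30-day comment period therefore ends 9 July 2030, and step 5 runs from that date. 22 days after 9 July 2030 is 31 July 2030.

31 July 2030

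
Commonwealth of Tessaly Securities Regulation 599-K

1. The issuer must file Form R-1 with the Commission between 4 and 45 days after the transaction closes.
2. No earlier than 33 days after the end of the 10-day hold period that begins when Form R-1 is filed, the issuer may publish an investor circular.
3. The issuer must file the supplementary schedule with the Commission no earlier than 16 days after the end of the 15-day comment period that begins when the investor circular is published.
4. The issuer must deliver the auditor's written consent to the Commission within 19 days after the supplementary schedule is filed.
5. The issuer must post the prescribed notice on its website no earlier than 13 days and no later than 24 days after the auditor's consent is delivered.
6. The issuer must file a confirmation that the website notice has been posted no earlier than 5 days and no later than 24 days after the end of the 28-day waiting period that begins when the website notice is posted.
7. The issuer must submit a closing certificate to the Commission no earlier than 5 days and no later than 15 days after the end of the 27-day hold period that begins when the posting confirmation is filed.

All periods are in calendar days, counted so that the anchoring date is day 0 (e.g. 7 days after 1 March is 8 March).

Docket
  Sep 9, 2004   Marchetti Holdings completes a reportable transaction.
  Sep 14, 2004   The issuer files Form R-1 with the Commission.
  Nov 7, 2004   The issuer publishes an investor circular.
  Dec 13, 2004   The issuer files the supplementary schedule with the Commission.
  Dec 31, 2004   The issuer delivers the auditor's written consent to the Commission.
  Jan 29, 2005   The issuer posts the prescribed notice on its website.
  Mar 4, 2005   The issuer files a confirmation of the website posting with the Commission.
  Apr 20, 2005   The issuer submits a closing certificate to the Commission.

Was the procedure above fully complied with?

No

(1) the permitted window runs from Sep 9, 2004 + 4 = Sep 13, 2004 to Sep 9, 2004 + 45 = Oct 24, 2004; Sep 14, 2004 falls inside that range.
(2) permitted from Sep 24, 2004 + 33 days = Oct 27, 2004 onward; Nov 7, 2004 is on or after that date.
(3) permitted from Nov 22, 2004 + 16 days = Dec 8, 2004 onward; Dec 13, 2004 is on or after that date.
(4) due by Dec 13, 2004 + 19 days = Jan 1, 2005; completed Dec 31, 2004, before the deadline.
(5) the permitted window runs from Dec 31, 2004 + 13 = Jan 13, 2005 to Dec 31, 2004 + 24 = Jan 24, 2005; done Jan 29, 2005 — 5 days after the window closed.
The analysis stops there.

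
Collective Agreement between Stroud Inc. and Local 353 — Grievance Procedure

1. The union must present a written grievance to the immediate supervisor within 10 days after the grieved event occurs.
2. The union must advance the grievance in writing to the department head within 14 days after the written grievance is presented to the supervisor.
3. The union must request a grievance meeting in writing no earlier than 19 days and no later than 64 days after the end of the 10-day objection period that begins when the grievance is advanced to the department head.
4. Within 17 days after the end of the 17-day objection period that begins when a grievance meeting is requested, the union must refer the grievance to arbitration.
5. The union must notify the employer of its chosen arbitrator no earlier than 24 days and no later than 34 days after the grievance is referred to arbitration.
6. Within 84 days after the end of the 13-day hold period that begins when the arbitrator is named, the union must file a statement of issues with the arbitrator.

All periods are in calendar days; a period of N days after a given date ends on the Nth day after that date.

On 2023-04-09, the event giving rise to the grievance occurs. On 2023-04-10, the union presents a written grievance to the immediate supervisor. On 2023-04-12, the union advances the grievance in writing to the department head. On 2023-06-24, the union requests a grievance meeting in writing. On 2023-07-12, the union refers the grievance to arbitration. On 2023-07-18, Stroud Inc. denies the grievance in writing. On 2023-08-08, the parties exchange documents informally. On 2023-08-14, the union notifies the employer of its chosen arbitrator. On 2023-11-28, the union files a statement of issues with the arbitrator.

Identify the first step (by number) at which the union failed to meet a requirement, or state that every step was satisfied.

Step 6

Step 1 — counting 10 days from 2023-04-09 (when the grieved event occurs) gives a deadline of 2023-04-19; completed 2023-04-10, before the deadline.
Step 2 — counting 14 days from 2023-04-10 (when the written grievance is presented to the supervisor) gives a deadline of 2023-04-24; 2023-04-12 is within that limit.
Step 3 — 19 and 64 days from 2023-04-22 (end of the 10-day objection period, which began when the grievance is advanced to the department head on 2023-04-12) are 2023-05-11 and 2023-06-25 respectively; done 2023-06-24 — within the window.
Step 4 — counting 17 days from 2023-07-11 (end of the 17-day objection period, which began when a grievance meeting is requested on 2023-06-24) gives a deadline of 2023-07-28; 2023-07-12 is within that limit.
Step 5 — 24 and 34 days from 2023-07-12 (when the grievance is referred to arbitration) are 2023-08-05 and 2023-08-15 respectively; done 2023-08-14 — within the window.
Step 6 — counting 84 days from 2023-08-27 (end of the 13-day hold period, which began when the arbitrator is named on 2023-08-14) gives a deadline of 2023-11-19; not done until 2023-11-28, 9 days after the deadline.
That is the first point of non-compliance.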